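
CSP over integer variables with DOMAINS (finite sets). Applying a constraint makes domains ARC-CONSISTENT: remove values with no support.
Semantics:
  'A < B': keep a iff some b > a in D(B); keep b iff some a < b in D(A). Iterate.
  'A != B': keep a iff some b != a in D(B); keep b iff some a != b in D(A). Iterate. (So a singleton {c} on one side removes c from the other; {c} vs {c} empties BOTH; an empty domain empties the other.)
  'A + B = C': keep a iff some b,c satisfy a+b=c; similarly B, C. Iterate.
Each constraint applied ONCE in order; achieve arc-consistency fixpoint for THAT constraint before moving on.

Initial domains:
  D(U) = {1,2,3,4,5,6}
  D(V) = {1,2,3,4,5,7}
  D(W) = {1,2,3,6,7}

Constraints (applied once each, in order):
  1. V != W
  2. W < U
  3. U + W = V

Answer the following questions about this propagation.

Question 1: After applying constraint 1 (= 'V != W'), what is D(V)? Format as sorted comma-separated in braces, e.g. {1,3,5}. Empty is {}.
Constraint 1 (V != W) on D(V)={1,2,3,4,5,7} D(W)={1,2,3,6,7}: no change
So after constraint 1: D(V) = {1,2,3,4,5,7}

Answer: {1,2,3,4,5,7}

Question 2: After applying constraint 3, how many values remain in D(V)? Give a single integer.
Answer: 4

Derivation:
Constraint 1 (V != W) on D(V)={1,2,3,4,5,7} D(W)={1,2,3,6,7}: no change
Constraint 2 (W < U) on D(W)={1,2,3,6,7} D(U)={1,2,3,4,5,6}: W {1,2,3,6,7}->{1,2,3}; U {1,2,3,4,5,6}->{2,3,4,5,6}
Constraint 3 (U + W = V) on D(U)={2,3,4,5,6} D(W)={1,2,3} D(V)={1,2,3,4,5,7}: V {1,2,3,4,5,7}->{3,4,5,7}
So after constraint 3: D(V)={3,4,5,7}, size = 4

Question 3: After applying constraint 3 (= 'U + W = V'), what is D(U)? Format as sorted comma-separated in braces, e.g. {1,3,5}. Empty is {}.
Constraint 1 (V != W) on D(V)={1,2,3,4,5,7} D(W)={1,2,3,6,7}: no change
Constraint 2 (W < U) on D(W)={1,2,3,6,7} D(U)={1,2,3,4,5,6}: W {1,2,3,6,7}->{1,2,3}; U {1,2,3,4,5,6}->{2,3,4,5,6}
Constraint 3 (U + W = V) on D(U)={2,3,4,5,6} D(W)={1,2,3} D(V)={1,2,3,4,5,7}: V {1,2,3,4,5,7}->{3,4,5,7}
So after constraint 3: D(U) = {2,3,4,5,6}

Answer: {2,3,4,5,6}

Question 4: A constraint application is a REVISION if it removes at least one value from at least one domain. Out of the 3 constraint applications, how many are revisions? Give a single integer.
Constraint 1 (V != W) on D(V)={1,2,3,4,5,7} D(W)={1,2,3,6,7}: no change => not a revision
Constraint 2 (W < U) on D(W)={1,2,3,6,7} D(U)={1,2,3,4,5,6}: W {1,2,3,6,7}->{1,2,3}; U {1,2,3,4,5,6}->{2,3,4,5,6} => REVISION
Constraint 3 (U + W = V) on D(U)={2,3,4,5,6} D(W)={1,2,3} D(V)={1,2,3,4,5,7}: V {1,2,3,4,5,7}->{3,4,5,7} => REVISION
Total revisions = 2

Answer: 2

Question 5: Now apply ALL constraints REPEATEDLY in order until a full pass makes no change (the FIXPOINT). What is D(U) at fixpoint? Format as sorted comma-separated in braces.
Answer: {2,3,4,5,6}

Derivation:
pass 0 (initial): D(U)={1,2,3,4,5,6}
pass 1: U {1,2,3,4,5,6}->{2,3,4,5,6}; V {1,2,3,4,5,7}->{3,4,5,7}; W {1,2,3,6,7}->{1,2,3}
pass 2: no change
Fixpoint after 2 passes: D(U) = {2,3,4,5,6}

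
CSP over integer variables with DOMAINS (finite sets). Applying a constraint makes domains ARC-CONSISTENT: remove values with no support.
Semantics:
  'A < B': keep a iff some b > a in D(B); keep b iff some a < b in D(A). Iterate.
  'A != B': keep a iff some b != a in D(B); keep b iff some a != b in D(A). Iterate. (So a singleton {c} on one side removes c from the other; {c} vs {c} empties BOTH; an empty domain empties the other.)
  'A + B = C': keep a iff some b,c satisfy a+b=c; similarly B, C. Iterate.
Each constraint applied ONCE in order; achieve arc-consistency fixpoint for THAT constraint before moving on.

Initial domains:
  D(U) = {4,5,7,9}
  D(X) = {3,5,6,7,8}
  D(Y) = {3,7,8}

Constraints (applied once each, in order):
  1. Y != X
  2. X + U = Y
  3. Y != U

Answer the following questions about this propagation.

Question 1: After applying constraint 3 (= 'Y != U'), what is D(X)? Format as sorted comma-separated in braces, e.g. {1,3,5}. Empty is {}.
Constraint 1 (Y != X) on D(Y)={3,7,8} D(X)={3,5,6,7,8}: no change
Constraint 2 (X + U = Y) on D(X)={3,5,6,7,8} D(U)={4,5,7,9} D(Y)={3,7,8}: X {3,5,6,7,8}->{3}; U {4,5,7,9}->{4,5}; Y {3,7,8}->{7,8}
Constraint 3 (Y != U) on D(Y)={7,8} D(U)={4,5}: no change
So after constraint 3: D(X) = {3}

Answer: {3}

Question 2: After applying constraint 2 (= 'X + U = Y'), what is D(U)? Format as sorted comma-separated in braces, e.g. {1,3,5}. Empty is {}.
Constraint 1 (Y != X) on D(Y)={3,7,8} D(X)={3,5,6,7,8}: no change
Constraint 2 (X + U = Y) on D(X)={3,5,6,7,8} D(U)={4,5,7,9} D(Y)={3,7,8}: X {3,5,6,7,8}->{3}; U {4,5,7,9}->{4,5}; Y {3,7,8}->{7,8}
So after constraint 2: D(U) = {4,5}

Answer: {4,5}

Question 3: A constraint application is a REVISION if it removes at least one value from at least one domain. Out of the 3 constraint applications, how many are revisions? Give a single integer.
Constraint 1 (Y != X) on D(Y)={3,7,8} D(X)={3,5,6,7,8}: no change => not a revision
Constraint 2 (X + U = Y) on D(X)={3,5,6,7,8} D(U)={4,5,7,9} D(Y)={3,7,8}: X {3,5,6,7,8}->{3}; U {4,5,7,9}->{4,5}; Y {3,7,8}->{7,8} => REVISION
Constraint 3 (Y != U) on D(Y)={7,8} D(U)={4,5}: no change => not a revision
Total revisions = 1

Answer: 1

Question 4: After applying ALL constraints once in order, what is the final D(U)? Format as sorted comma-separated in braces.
Constraint 1 (Y != X) on D(Y)={3,7,8} D(X)={3,5,6,7,8}: no change
Constraint 2 (X + U = Y) on D(X)={3,5,6,7,8} D(U)={4,5,7,9} D(Y)={3,7,8}: X {3,5,6,7,8}->{3}; U {4,5,7,9}->{4,5}; Y {3,7,8}->{7,8}
Constraint 3 (Y != U) on D(Y)={7,8} D(U)={4,5}: no change
So after all 3 constraints: D(U) = {4,5}

Answer: {4,5}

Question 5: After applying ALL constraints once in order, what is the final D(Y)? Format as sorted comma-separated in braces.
Answer: {7,8}

Derivation:
Constraint 1 (Y != X) on D(Y)={3,7,8} D(X)={3,5,6,7,8}: no change
Constraint 2 (X + U = Y) on D(X)={3,5,6,7,8} D(U)={4,5,7,9} D(Y)={3,7,8}: X {3,5,6,7,8}->{3}; U {4,5,7,9}->{4,5}; Y {3,7,8}->{7,8}
Constraint 3 (Y != U) on D(Y)={7,8} D(U)={4,5}: no change
So after all 3 constraints: D(Y) = {7,8}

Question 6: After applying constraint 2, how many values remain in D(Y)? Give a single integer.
Answer: 2

Derivation:
Constraint 1 (Y != X) on D(Y)={3,7,8} D(X)={3,5,6,7,8}: no change
Constraint 2 (X + U = Y) on D(X)={3,5,6,7,8} D(U)={4,5,7,9} D(Y)={3,7,8}: X {3,5,6,7,8}->{3}; U {4,5,7,9}->{4,5}; Y {3,7,8}->{7,8}
So after constraint 2: D(Y)={7,8}, size = 2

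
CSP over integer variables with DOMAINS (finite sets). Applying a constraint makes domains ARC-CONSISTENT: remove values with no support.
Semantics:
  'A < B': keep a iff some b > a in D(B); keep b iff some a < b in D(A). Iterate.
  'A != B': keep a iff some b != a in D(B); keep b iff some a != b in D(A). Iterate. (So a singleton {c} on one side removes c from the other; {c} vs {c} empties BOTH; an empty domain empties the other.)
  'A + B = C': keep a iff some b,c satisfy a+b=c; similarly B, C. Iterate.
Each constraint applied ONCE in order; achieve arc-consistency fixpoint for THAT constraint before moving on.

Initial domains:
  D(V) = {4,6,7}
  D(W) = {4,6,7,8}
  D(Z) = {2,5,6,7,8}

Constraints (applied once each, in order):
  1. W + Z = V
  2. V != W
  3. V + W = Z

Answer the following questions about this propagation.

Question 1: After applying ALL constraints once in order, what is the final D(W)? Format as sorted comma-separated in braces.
Answer: {}

Derivation:
Constraint 1 (W + Z = V) on D(W)={4,6,7,8} D(Z)={2,5,6,7,8} D(V)={4,6,7}: W {4,6,7,8}->{4}; Z {2,5,6,7,8}->{2}; V {4,6,7}->{6}
Constraint 2 (V != W) on D(V)={6} D(W)={4}: no change
Constraint 3 (V + W = Z) on D(V)={6} D(W)={4} D(Z)={2}: V {6}->{}; W {4}->{}; Z {2}->{}
So after all 3 constraints: D(W) = {}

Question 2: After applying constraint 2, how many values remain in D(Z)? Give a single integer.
Answer: 1

Derivation:
Constraint 1 (W + Z = V) on D(W)={4,6,7,8} D(Z)={2,5,6,7,8} D(V)={4,6,7}: W {4,6,7,8}->{4}; Z {2,5,6,7,8}->{2}; V {4,6,7}->{6}
Constraint 2 (V != W) on D(V)={6} D(W)={4}: no change
So after constraint 2: D(Z)={2}, size = 1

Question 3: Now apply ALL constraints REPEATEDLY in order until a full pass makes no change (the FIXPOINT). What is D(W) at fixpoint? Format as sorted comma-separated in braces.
Answer: {}

Derivation:
pass 0 (initial): D(W)={4,6,7,8}
pass 1: V {4,6,7}->{}; W {4,6,7,8}->{}; Z {2,5,6,7,8}->{}
pass 2: no change
Fixpoint after 2 passes: D(W) = {}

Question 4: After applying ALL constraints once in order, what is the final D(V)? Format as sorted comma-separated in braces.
Answer: {}

Derivation:
Constraint 1 (W + Z = V) on D(W)={4,6,7,8} D(Z)={2,5,6,7,8} D(V)={4,6,7}: W {4,6,7,8}->{4}; Z {2,5,6,7,8}->{2}; V {4,6,7}->{6}
Constraint 2 (V != W) on D(V)={6} D(W)={4}: no change
Constraint 3 (V + W = Z) on D(V)={6} D(W)={4} D(Z)={2}: V {6}->{}; W {4}->{}; Z {2}->{}
So after all 3 constraints: D(V) = {}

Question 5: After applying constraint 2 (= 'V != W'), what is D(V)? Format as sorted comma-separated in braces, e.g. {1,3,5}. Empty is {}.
Constraint 1 (W + Z = V) on D(W)={4,6,7,8} D(Z)={2,5,6,7,8} D(V)={4,6,7}: W {4,6,7,8}->{4}; Z {2,5,6,7,8}->{2}; V {4,6,7}->{6}
Constraint 2 (V != W) on D(V)={6} D(W)={4}: no change
So after constraint 2: D(V) = {6}

Answer: {6}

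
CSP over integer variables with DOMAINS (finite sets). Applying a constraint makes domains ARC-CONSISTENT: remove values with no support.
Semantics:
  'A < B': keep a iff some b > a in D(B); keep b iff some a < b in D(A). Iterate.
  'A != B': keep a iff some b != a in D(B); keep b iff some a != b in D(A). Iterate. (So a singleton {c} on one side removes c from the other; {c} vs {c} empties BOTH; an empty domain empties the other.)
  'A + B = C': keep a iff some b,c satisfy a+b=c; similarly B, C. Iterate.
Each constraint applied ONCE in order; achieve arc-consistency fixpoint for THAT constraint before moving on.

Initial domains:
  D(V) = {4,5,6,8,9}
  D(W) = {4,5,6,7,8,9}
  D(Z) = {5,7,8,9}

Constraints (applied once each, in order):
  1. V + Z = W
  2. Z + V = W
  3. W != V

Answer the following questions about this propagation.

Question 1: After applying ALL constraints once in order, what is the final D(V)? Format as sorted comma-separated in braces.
Answer: {4}

Derivation:
Constraint 1 (V + Z = W) on D(V)={4,5,6,8,9} D(Z)={5,7,8,9} D(W)={4,5,6,7,8,9}: V {4,5,6,8,9}->{4}; Z {5,7,8,9}->{5}; W {4,5,6,7,8,9}->{9}
Constraint 2 (Z + V = W) on D(Z)={5} D(V)={4} D(W)={9}: no change
Constraint 3 (W != V) on D(W)={9} D(V)={4}: no change
So after all 3 constraints: D(V) = {4}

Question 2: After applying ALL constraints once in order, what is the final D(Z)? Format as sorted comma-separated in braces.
Constraint 1 (V + Z = W) on D(V)={4,5,6,8,9} D(Z)={5,7,8,9} D(W)={4,5,6,7,8,9}: V {4,5,6,8,9}->{4}; Z {5,7,8,9}->{5}; W {4,5,6,7,8,9}->{9}
Constraint 2 (Z + V = W) on D(Z)={5} D(V)={4} D(W)={9}: no change
Constraint 3 (W != V) on D(W)={9} D(V)={4}: no change
So after all 3 constraints: D(Z) = {5}

Answer: {5}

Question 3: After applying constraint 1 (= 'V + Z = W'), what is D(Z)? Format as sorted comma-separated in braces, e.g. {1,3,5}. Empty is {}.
Constraint 1 (V + Z = W) on D(V)={4,5,6,8,9} D(Z)={5,7,8,9} D(W)={4,5,6,7,8,9}: V {4,5,6,8,9}->{4}; Z {5,7,8,9}->{5}; W {4,5,6,7,8,9}->{9}
So after constraint 1: D(Z) = {5}

Answer: {5}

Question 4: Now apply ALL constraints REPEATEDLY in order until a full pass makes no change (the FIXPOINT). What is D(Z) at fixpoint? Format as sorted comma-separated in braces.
Answer: {5}

Derivation:
pass 0 (initial): D(Z)={5,7,8,9}
pass 1: V {4,5,6,8,9}->{4}; W {4,5,6,7,8,9}->{9}; Z {5,7,8,9}->{5}
pass 2: no change
Fixpoint after 2 passes: D(Z) = {5}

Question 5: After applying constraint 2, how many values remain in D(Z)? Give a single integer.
Constraint 1 (V + Z = W) on D(V)={4,5,6,8,9} D(Z)={5,7,8,9} D(W)={4,5,6,7,8,9}: V {4,5,6,8,9}->{4}; Z {5,7,8,9}->{5}; W {4,5,6,7,8,9}->{9}
Constraint 2 (Z + V = W) on D(Z)={5} D(V)={4} D(W)={9}: no change
So after constraint 2: D(Z)={5}, size = 1

Answer: 1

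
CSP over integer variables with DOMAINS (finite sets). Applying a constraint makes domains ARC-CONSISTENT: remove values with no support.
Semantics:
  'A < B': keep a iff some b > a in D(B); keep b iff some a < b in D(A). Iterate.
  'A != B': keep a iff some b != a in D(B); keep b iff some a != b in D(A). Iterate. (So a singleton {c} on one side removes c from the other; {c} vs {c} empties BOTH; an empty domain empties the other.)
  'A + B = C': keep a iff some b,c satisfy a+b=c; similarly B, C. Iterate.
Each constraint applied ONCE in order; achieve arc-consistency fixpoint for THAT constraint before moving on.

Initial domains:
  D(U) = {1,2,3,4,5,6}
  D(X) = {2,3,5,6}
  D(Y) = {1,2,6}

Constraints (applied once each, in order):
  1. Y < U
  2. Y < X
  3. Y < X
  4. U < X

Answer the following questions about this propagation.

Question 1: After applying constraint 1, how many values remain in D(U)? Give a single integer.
Constraint 1 (Y < U) on D(Y)={1,2,6} D(U)={1,2,3,4,5,6}: Y {1,2,6}->{1,2}; U {1,2,3,4,5,6}->{2,3,4,5,6}
So after constraint 1: D(U)={2,3,4,5,6}, size = 5

Answer: 5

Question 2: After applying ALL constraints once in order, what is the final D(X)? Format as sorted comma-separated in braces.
Answer: {3,5,6}

Derivation:
Constraint 1 (Y < U) on D(Y)={1,2,6} D(U)={1,2,3,4,5,6}: Y {1,2,6}->{1,2}; U {1,2,3,4,5,6}->{2,3,4,5,6}
Constraint 2 (Y < X) on D(Y)={1,2} D(X)={2,3,5,6}: no change
Constraint 3 (Y < X) on D(Y)={1,2} D(X)={2,3,5,6}: no change
Constraint 4 (U < X) on D(U)={2,3,4,5,6} D(X)={2,3,5,6}: U {2,3,4,5,6}->{2,3,4,5}; X {2,3,5,6}->{3,5,6}
So after all 4 constraints: D(X) = {3,5,6}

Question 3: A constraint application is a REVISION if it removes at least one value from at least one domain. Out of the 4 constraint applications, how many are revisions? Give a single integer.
Answer: 2

Derivation:
Constraint 1 (Y < U) on D(Y)={1,2,6} D(U)={1,2,3,4,5,6}: Y {1,2,6}->{1,2}; U {1,2,3,4,5,6}->{2,3,4,5,6} => REVISION
Constraint 2 (Y < X) on D(Y)={1,2} D(X)={2,3,5,6}: no change => not a revision
Constraint 3 (Y < X) on D(Y)={1,2} D(X)={2,3,5,6}: no change => not a revision
Constraint 4 (U < X) on D(U)={2,3,4,5,6} D(X)={2,3,5,6}: U {2,3,4,5,6}->{2,3,4,5}; X {2,3,5,6}->{3,5,6} => REVISION
Total revisions = 2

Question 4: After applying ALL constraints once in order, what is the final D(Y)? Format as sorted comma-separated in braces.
Constraint 1 (Y < U) on D(Y)={1,2,6} D(U)={1,2,3,4,5,6}: Y {1,2,6}->{1,2}; U {1,2,3,4,5,6}->{2,3,4,5,6}
Constraint 2 (Y < X) on D(Y)={1,2} D(X)={2,3,5,6}: no change
Constraint 3 (Y < X) on D(Y)={1,2} D(X)={2,3,5,6}: no change
Constraint 4 (U < X) on D(U)={2,3,4,5,6} D(X)={2,3,5,6}: U {2,3,4,5,6}->{2,3,4,5}; X {2,3,5,6}->{3,5,6}
So after all 4 constraints: D(Y) = {1,2}

Answer: {1,2}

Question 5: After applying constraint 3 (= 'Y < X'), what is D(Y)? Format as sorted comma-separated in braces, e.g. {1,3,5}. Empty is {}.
Answer: {1,2}

Derivation:
Constraint 1 (Y < U) on D(Y)={1,2,6} D(U)={1,2,3,4,5,6}: Y {1,2,6}->{1,2}; U {1,2,3,4,5,6}->{2,3,4,5,6}
Constraint 2 (Y < X) on D(Y)={1,2} D(X)={2,3,5,6}: no change
Constraint 3 (Y < X) on D(Y)={1,2} D(X)={2,3,5,6}: no change
So after constraint 3: D(Y) = {1,2}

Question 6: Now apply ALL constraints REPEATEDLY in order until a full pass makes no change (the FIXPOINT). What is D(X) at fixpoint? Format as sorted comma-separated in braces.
Answer: {3,5,6}

Derivation:
pass 0 (initial): D(X)={2,3,5,6}
pass 1: U {1,2,3,4,5,6}->{2,3,4,5}; X {2,3,5,6}->{3,5,6}; Y {1,2,6}->{1,2}
pass 2: no change
Fixpoint after 2 passes: D(X) = {3,5,6}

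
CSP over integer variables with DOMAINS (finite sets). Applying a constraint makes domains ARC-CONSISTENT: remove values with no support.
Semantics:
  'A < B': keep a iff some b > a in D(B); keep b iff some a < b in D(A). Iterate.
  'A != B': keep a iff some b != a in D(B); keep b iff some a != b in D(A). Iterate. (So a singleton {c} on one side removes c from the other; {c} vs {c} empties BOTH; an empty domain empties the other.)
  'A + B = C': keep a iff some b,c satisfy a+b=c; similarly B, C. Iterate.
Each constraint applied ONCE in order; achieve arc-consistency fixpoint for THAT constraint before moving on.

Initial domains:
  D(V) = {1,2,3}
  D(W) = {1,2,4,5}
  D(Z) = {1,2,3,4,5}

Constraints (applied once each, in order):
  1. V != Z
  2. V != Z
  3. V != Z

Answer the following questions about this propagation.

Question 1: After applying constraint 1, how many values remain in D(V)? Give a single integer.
Answer: 3

Derivation:
Constraint 1 (V != Z) on D(V)={1,2,3} D(Z)={1,2,3,4,5}: no change
So after constraint 1: D(V)={1,2,3}, size = 3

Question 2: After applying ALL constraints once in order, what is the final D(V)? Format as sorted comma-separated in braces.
Constraint 1 (V != Z) on D(V)={1,2,3} D(Z)={1,2,3,4,5}: no change
Constraint 2 (V != Z) on D(V)={1,2,3} D(Z)={1,2,3,4,5}: no change
Constraint 3 (V != Z) on D(V)={1,2,3} D(Z)={1,2,3,4,5}: no change
So after all 3 constraints: D(V) = {1,2,3}

Answer: {1,2,3}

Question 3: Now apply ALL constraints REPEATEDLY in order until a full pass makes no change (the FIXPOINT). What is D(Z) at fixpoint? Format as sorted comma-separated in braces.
pass 0 (initial): D(Z)={1,2,3,4,5}
pass 1: no change
Fixpoint after 1 passes: D(Z) = {1,2,3,4,5}

Answer: {1,2,3,4,5}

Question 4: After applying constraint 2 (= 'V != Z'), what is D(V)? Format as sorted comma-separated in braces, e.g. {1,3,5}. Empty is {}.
Answer: {1,2,3}

Derivation:
Constraint 1 (V != Z) on D(V)={1,2,3} D(Z)={1,2,3,4,5}: no change
Constraint 2 (V != Z) on D(V)={1,2,3} D(Z)={1,2,3,4,5}: no change
So after constraint 2: D(V) = {1,2,3}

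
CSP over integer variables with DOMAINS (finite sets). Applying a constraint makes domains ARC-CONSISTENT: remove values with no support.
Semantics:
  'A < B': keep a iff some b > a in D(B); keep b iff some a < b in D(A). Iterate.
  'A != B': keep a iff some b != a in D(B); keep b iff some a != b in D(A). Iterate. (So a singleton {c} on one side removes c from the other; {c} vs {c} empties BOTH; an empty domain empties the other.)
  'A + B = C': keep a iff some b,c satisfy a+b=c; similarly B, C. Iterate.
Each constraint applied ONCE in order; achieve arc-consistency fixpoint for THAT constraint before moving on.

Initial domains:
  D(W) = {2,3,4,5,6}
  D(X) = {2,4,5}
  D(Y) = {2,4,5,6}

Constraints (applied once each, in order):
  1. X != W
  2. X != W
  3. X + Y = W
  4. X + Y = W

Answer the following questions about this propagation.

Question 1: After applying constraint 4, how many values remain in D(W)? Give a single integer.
Answer: 2

Derivation:
Constraint 1 (X != W) on D(X)={2,4,5} D(W)={2,3,4,5,6}: no change
Constraint 2 (X != W) on D(X)={2,4,5} D(W)={2,3,4,5,6}: no change
Constraint 3 (X + Y = W) on D(X)={2,4,5} D(Y)={2,4,5,6} D(W)={2,3,4,5,6}: X {2,4,5}->{2,4}; Y {2,4,5,6}->{2,4}; W {2,3,4,5,6}->{4,6}
Constraint 4 (X + Y = W) on D(X)={2,4} D(Y)={2,4} D(W)={4,6}: no change
So after constraint 4: D(W)={4,6}, size = 2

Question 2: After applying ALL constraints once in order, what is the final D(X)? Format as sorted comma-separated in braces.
Constraint 1 (X != W) on D(X)={2,4,5} D(W)={2,3,4,5,6}: no change
Constraint 2 (X != W) on D(X)={2,4,5} D(W)={2,3,4,5,6}: no change
Constraint 3 (X + Y = W) on D(X)={2,4,5} D(Y)={2,4,5,6} D(W)={2,3,4,5,6}: X {2,4,5}->{2,4}; Y {2,4,5,6}->{2,4}; W {2,3,4,5,6}->{4,6}
Constraint 4 (X + Y = W) on D(X)={2,4} D(Y)={2,4} D(W)={4,6}: no change
So after all 4 constraints: D(X) = {2,4}

Answer: {2,4}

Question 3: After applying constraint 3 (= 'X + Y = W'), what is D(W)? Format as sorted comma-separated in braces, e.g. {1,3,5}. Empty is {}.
Constraint 1 (X != W) on D(X)={2,4,5} D(W)={2,3,4,5,6}: no change
Constraint 2 (X != W) on D(X)={2,4,5} D(W)={2,3,4,5,6}: no change
Constraint 3 (X + Y = W) on D(X)={2,4,5} D(Y)={2,4,5,6} D(W)={2,3,4,5,6}: X {2,4,5}->{2,4}; Y {2,4,5,6}->{2,4}; W {2,3,4,5,6}->{4,6}
So after constraint 3: D(W) = {4,6}

Answer: {4,6}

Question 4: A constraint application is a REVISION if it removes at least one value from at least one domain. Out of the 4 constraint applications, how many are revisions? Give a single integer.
Constraint 1 (X != W) on D(X)={2,4,5} D(W)={2,3,4,5,6}: no change => not a revision
Constraint 2 (X != W) on D(X)={2,4,5} D(W)={2,3,4,5,6}: no change => not a revision
Constraint 3 (X + Y = W) on D(X)={2,4,5} D(Y)={2,4,5,6} D(W)={2,3,4,5,6}: X {2,4,5}->{2,4}; Y {2,4,5,6}->{2,4}; W {2,3,4,5,6}->{4,6} => REVISION
Constraint 4 (X + Y = W) on D(X)={2,4} D(Y)={2,4} D(W)={4,6}: no change => not a revision
Total revisions = 1

Answer: 1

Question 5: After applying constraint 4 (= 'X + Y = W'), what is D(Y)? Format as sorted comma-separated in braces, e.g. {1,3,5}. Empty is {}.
Constraint 1 (X != W) on D(X)={2,4,5} D(W)={2,3,4,5,6}: no change
Constraint 2 (X != W) on D(X)={2,4,5} D(W)={2,3,4,5,6}: no change
Constraint 3 (X + Y = W) on D(X)={2,4,5} D(Y)={2,4,5,6} D(W)={2,3,4,5,6}: X {2,4,5}->{2,4}; Y {2,4,5,6}->{2,4}; W {2,3,4,5,6}->{4,6}
Constraint 4 (X + Y = W) on D(X)={2,4} D(Y)={2,4} D(W)={4,6}: no change
So after constraint 4: D(Y) = {2,4}

Answer: {2,4}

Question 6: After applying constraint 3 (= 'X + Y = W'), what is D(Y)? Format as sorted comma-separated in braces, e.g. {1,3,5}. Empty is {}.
Answer: {2,4}

Derivation:
Constraint 1 (X != W) on D(X)={2,4,5} D(W)={2,3,4,5,6}: no change
Constraint 2 (X != W) on D(X)={2,4,5} D(W)={2,3,4,5,6}: no change
Constraint 3 (X + Y = W) on D(X)={2,4,5} D(Y)={2,4,5,6} D(W)={2,3,4,5,6}: X {2,4,5}->{2,4}; Y {2,4,5,6}->{2,4}; W {2,3,4,5,6}->{4,6}
So after constraint 3: D(Y) = {2,4}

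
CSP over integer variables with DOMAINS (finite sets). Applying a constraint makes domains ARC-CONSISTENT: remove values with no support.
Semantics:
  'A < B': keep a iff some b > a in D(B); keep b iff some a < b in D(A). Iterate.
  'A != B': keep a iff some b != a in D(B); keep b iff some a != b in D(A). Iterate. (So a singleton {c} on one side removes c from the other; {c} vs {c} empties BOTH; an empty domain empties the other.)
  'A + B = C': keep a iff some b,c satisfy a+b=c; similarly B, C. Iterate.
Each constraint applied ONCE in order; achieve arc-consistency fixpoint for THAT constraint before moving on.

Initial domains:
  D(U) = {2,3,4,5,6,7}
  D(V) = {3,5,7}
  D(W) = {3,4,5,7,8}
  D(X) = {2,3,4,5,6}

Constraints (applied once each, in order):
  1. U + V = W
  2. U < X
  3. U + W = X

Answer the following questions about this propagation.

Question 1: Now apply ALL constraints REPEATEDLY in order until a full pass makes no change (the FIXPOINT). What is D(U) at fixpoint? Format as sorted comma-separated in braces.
pass 0 (initial): D(U)={2,3,4,5,6,7}
pass 1: U {2,3,4,5,6,7}->{}; V {3,5,7}->{3,5}; W {3,4,5,7,8}->{}; X {2,3,4,5,6}->{}
pass 2: V {3,5}->{}
pass 3: no change
Fixpoint after 3 passes: D(U) = {}

Answer: {}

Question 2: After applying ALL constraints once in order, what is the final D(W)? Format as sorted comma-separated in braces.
Answer: {}

Derivation:
Constraint 1 (U + V = W) on D(U)={2,3,4,5,6,7} D(V)={3,5,7} D(W)={3,4,5,7,8}: U {2,3,4,5,6,7}->{2,3,4,5}; V {3,5,7}->{3,5}; W {3,4,5,7,8}->{5,7,8}
Constraint 2 (U < X) on D(U)={2,3,4,5} D(X)={2,3,4,5,6}: X {2,3,4,5,6}->{3,4,5,6}
Constraint 3 (U + W = X) on D(U)={2,3,4,5} D(W)={5,7,8} D(X)={3,4,5,6}: U {2,3,4,5}->{}; W {5,7,8}->{}; X {3,4,5,6}->{}
So after all 3 constraints: D(W) = {}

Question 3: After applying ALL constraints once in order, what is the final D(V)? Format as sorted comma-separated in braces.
Constraint 1 (U + V = W) on D(U)={2,3,4,5,6,7} D(V)={3,5,7} D(W)={3,4,5,7,8}: U {2,3,4,5,6,7}->{2,3,4,5}; V {3,5,7}->{3,5}; W {3,4,5,7,8}->{5,7,8}
Constraint 2 (U < X) on D(U)={2,3,4,5} D(X)={2,3,4,5,6}: X {2,3,4,5,6}->{3,4,5,6}
Constraint 3 (U + W = X) on D(U)={2,3,4,5} D(W)={5,7,8} D(X)={3,4,5,6}: U {2,3,4,5}->{}; W {5,7,8}->{}; X {3,4,5,6}->{}
So after all 3 constraints: D(V) = {3,5}

Answer: {3,5}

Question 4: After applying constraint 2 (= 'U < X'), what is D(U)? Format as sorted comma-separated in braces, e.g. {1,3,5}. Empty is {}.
Answer: {2,3,4,5}

Derivation:
Constraint 1 (U + V = W) on D(U)={2,3,4,5,6,7} D(V)={3,5,7} D(W)={3,4,5,7,8}: U {2,3,4,5,6,7}->{2,3,4,5}; V {3,5,7}->{3,5}; W {3,4,5,7,8}->{5,7,8}
Constraint 2 (U < X) on D(U)={2,3,4,5} D(X)={2,3,4,5,6}: X {2,3,4,5,6}->{3,4,5,6}
So after constraint 2: D(U) = {2,3,4,5}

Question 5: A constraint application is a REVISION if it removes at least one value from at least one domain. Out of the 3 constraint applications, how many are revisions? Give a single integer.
Answer: 3

Derivation:
Constraint 1 (U + V = W) on D(U)={2,3,4,5,6,7} D(V)={3,5,7} D(W)={3,4,5,7,8}: U {2,3,4,5,6,7}->{2,3,4,5}; V {3,5,7}->{3,5}; W {3,4,5,7,8}->{5,7,8} => REVISION
Constraint 2 (U < X) on D(U)={2,3,4,5} D(X)={2,3,4,5,6}: X {2,3,4,5,6}->{3,4,5,6} => REVISION
Constraint 3 (U + W = X) on D(U)={2,3,4,5} D(W)={5,7,8} D(X)={3,4,5,6}: U {2,3,4,5}->{}; W {5,7,8}->{}; X {3,4,5,6}->{} => REVISION
Total revisions = 3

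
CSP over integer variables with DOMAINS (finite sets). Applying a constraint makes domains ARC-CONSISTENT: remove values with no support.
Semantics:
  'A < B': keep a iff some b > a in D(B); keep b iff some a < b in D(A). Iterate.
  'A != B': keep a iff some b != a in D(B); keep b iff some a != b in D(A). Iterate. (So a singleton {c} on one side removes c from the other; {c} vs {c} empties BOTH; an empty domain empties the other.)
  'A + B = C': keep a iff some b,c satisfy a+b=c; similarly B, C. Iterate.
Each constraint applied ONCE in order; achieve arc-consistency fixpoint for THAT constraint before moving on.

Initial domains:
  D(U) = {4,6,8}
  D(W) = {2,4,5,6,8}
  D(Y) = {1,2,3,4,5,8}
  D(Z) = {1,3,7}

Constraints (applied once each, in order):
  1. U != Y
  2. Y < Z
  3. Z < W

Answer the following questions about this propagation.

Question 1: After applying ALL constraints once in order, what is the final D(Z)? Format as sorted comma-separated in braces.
Answer: {3,7}

Derivation:
Constraint 1 (U != Y) on D(U)={4,6,8} D(Y)={1,2,3,4,5,8}: no change
Constraint 2 (Y < Z) on D(Y)={1,2,3,4,5,8} D(Z)={1,3,7}: Y {1,2,3,4,5,8}->{1,2,3,4,5}; Z {1,3,7}->{3,7}
Constraint 3 (Z < W) on D(Z)={3,7} D(W)={2,4,5,6,8}: W {2,4,5,6,8}->{4,5,6,8}
So after all 3 constraints: D(Z) = {3,7}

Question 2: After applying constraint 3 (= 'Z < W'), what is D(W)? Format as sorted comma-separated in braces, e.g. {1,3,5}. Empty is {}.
Constraint 1 (U != Y) on D(U)={4,6,8} D(Y)={1,2,3,4,5,8}: no change
Constraint 2 (Y < Z) on D(Y)={1,2,3,4,5,8} D(Z)={1,3,7}: Y {1,2,3,4,5,8}->{1,2,3,4,5}; Z {1,3,7}->{3,7}
Constraint 3 (Z < W) on D(Z)={3,7} D(W)={2,4,5,6,8}: W {2,4,5,6,8}->{4,5,6,8}
So after constraint 3: D(W) = {4,5,6,8}

Answer: {4,5,6,8}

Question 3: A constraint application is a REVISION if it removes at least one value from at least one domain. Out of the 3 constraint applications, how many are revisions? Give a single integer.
Answer: 2

Derivation:
Constraint 1 (U != Y) on D(U)={4,6,8} D(Y)={1,2,3,4,5,8}: no change => not a revision
Constraint 2 (Y < Z) on D(Y)={1,2,3,4,5,8} D(Z)={1,3,7}: Y {1,2,3,4,5,8}->{1,2,3,4,5}; Z {1,3,7}->{3,7} => REVISION
Constraint 3 (Z < W) on D(Z)={3,7} D(W)={2,4,5,6,8}: W {2,4,5,6,8}->{4,5,6,8} => REVISION
Total revisions = 2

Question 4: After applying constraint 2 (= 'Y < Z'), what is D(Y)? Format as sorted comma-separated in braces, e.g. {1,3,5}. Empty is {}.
Constraint 1 (U != Y) on D(U)={4,6,8} D(Y)={1,2,3,4,5,8}: no change
Constraint 2 (Y < Z) on D(Y)={1,2,3,4,5,8} D(Z)={1,3,7}: Y {1,2,3,4,5,8}->{1,2,3,4,5}; Z {1,3,7}->{3,7}
So after constraint 2: D(Y) = {1,2,3,4,5}

Answer: {1,2,3,4,5}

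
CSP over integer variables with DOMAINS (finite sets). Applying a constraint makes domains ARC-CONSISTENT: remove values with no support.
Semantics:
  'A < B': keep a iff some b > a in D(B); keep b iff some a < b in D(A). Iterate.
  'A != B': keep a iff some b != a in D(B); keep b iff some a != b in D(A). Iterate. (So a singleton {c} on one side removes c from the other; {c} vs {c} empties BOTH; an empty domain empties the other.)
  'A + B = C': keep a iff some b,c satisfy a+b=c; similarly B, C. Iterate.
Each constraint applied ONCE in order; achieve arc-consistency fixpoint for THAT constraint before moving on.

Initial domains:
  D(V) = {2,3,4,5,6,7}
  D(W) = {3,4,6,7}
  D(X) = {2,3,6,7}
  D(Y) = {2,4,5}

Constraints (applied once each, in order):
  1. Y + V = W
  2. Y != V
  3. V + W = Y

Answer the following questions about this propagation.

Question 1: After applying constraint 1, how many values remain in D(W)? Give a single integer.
Constraint 1 (Y + V = W) on D(Y)={2,4,5} D(V)={2,3,4,5,6,7} D(W)={3,4,6,7}: V {2,3,4,5,6,7}->{2,3,4,5}; W {3,4,6,7}->{4,6,7}
So after constraint 1: D(W)={4,6,7}, size = 3

Answer: 3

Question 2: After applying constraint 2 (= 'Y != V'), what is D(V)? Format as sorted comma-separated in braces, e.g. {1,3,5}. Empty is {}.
Constraint 1 (Y + V = W) on D(Y)={2,4,5} D(V)={2,3,4,5,6,7} D(W)={3,4,6,7}: V {2,3,4,5,6,7}->{2,3,4,5}; W {3,4,6,7}->{4,6,7}
Constraint 2 (Y != V) on D(Y)={2,4,5} D(V)={2,3,4,5}: no change
So after constraint 2: D(V) = {2,3,4,5}

Answer: {2,3,4,5}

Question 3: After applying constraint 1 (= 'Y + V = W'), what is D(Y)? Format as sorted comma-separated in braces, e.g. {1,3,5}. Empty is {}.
Constraint 1 (Y + V = W) on D(Y)={2,4,5} D(V)={2,3,4,5,6,7} D(W)={3,4,6,7}: V {2,3,4,5,6,7}->{2,3,4,5}; W {3,4,6,7}->{4,6,7}
So after constraint 1: D(Y) = {2,4,5}

Answer: {2,4,5}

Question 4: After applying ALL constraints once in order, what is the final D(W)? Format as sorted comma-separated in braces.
Constraint 1 (Y + V = W) on D(Y)={2,4,5} D(V)={2,3,4,5,6,7} D(W)={3,4,6,7}: V {2,3,4,5,6,7}->{2,3,4,5}; W {3,4,6,7}->{4,6,7}
Constraint 2 (Y != V) on D(Y)={2,4,5} D(V)={2,3,4,5}: no change
Constraint 3 (V + W = Y) on D(V)={2,3,4,5} D(W)={4,6,7} D(Y)={2,4,5}: V {2,3,4,5}->{}; W {4,6,7}->{}; Y {2,4,5}->{}
So after all 3 constraints: D(W) = {}

Answer: {}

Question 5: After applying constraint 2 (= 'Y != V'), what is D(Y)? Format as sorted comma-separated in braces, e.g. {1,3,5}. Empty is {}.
Answer: {2,4,5}

Derivation:
Constraint 1 (Y + V = W) on D(Y)={2,4,5} D(V)={2,3,4,5,6,7} D(W)={3,4,6,7}: V {2,3,4,5,6,7}->{2,3,4,5}; W {3,4,6,7}->{4,6,7}
Constraint 2 (Y != V) on D(Y)={2,4,5} D(V)={2,3,4,5}: no change
So after constraint 2: D(Y) = {2,4,5}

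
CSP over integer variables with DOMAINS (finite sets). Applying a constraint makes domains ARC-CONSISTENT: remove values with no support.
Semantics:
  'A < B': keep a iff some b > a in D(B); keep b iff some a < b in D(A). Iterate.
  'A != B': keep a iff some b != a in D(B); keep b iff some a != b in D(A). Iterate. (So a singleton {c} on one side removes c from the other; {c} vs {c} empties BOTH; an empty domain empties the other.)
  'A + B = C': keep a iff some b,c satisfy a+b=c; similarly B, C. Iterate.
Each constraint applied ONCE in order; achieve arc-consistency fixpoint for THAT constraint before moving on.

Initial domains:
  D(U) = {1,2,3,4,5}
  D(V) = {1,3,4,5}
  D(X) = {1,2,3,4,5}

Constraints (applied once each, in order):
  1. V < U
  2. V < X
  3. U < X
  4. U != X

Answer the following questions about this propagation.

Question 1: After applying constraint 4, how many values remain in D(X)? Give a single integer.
Constraint 1 (V < U) on D(V)={1,3,4,5} D(U)={1,2,3,4,5}: V {1,3,4,5}->{1,3,4}; U {1,2,3,4,5}->{2,3,4,5}
Constraint 2 (V < X) on D(V)={1,3,4} D(X)={1,2,3,4,5}: X {1,2,3,4,5}->{2,3,4,5}
Constraint 3 (U < X) on D(U)={2,3,4,5} D(X)={2,3,4,5}: U {2,3,4,5}->{2,3,4}; X {2,3,4,5}->{3,4,5}
Constraint 4 (U != X) on D(U)={2,3,4} D(X)={3,4,5}: no change
So after constraint 4: D(X)={3,4,5}, size = 3

Answer: 3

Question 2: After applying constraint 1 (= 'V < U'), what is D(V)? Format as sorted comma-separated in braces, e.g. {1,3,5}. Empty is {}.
Constraint 1 (V < U) on D(V)={1,3,4,5} D(U)={1,2,3,4,5}: V {1,3,4,5}->{1,3,4}; U {1,2,3,4,5}->{2,3,4,5}
So after constraint 1: D(V) = {1,3,4}

Answer: {1,3,4}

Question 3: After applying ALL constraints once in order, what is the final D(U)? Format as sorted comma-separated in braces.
Constraint 1 (V < U) on D(V)={1,3,4,5} D(U)={1,2,3,4,5}: V {1,3,4,5}->{1,3,4}; U {1,2,3,4,5}->{2,3,4,5}
Constraint 2 (V < X) on D(V)={1,3,4} D(X)={1,2,3,4,5}: X {1,2,3,4,5}->{2,3,4,5}
Constraint 3 (U < X) on D(U)={2,3,4,5} D(X)={2,3,4,5}: U {2,3,4,5}->{2,3,4}; X {2,3,4,5}->{3,4,5}
Constraint 4 (U != X) on D(U)={2,3,4} D(X)={3,4,5}: no change
So after all 4 constraints: D(U) = {2,3,4}

Answer: {2,3,4}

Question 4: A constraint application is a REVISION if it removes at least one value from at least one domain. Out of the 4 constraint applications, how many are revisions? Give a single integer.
Constraint 1 (V < U) on D(V)={1,3,4,5} D(U)={1,2,3,4,5}: V {1,3,4,5}->{1,3,4}; U {1,2,3,4,5}->{2,3,4,5} => REVISION
Constraint 2 (V < X) on D(V)={1,3,4} D(X)={1,2,3,4,5}: X {1,2,3,4,5}->{2,3,4,5} => REVISION
Constraint 3 (U < X) on D(U)={2,3,4,5} D(X)={2,3,4,5}: U {2,3,4,5}->{2,3,4}; X {2,3,4,5}->{3,4,5} => REVISION
Constraint 4 (U != X) on D(U)={2,3,4} D(X)={3,4,5}: no change => not a revision
Total revisions = 3

Answer: 3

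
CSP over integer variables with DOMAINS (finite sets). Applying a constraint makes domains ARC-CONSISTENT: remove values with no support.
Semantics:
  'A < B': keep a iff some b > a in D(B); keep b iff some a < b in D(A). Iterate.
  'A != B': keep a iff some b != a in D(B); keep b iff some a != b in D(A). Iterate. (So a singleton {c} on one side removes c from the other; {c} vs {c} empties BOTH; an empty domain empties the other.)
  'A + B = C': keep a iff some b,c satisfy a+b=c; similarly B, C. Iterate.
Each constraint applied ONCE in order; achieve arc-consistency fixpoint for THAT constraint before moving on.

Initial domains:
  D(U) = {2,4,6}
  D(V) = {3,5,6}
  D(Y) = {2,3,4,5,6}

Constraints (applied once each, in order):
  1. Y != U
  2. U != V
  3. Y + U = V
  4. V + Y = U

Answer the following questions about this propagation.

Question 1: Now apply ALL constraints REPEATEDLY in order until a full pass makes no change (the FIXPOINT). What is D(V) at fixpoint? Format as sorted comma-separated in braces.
pass 0 (initial): D(V)={3,5,6}
pass 1: U {2,4,6}->{}; V {3,5,6}->{}; Y {2,3,4,5,6}->{}
pass 2: no change
Fixpoint after 2 passes: D(V) = {}

Answer: {}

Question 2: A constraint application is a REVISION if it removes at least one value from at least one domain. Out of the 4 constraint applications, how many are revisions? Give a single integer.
Constraint 1 (Y != U) on D(Y)={2,3,4,5,6} D(U)={2,4,6}: no change => not a revision
Constraint 2 (U != V) on D(U)={2,4,6} D(V)={3,5,6}: no change => not a revision
Constraint 3 (Y + U = V) on D(Y)={2,3,4,5,6} D(U)={2,4,6} D(V)={3,5,6}: Y {2,3,4,5,6}->{2,3,4}; U {2,4,6}->{2,4}; V {3,5,6}->{5,6} => REVISION
Constraint 4 (V + Y = U) on D(V)={5,6} D(Y)={2,3,4} D(U)={2,4}: V {5,6}->{}; Y {2,3,4}->{}; U {2,4}->{} => REVISION
Total revisions = 2

Answer: 2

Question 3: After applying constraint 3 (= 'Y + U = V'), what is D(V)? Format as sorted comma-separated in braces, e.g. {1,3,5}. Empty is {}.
Constraint 1 (Y != U) on D(Y)={2,3,4,5,6} D(U)={2,4,6}: no change
Constraint 2 (U != V) on D(U)={2,4,6} D(V)={3,5,6}: no change
Constraint 3 (Y + U = V) on D(Y)={2,3,4,5,6} D(U)={2,4,6} D(V)={3,5,6}: Y {2,3,4,5,6}->{2,3,4}; U {2,4,6}->{2,4}; V {3,5,6}->{5,6}
So after constraint 3: D(V) = {5,6}

Answer: {5,6}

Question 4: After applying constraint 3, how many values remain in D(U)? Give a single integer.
Constraint 1 (Y != U) on D(Y)={2,3,4,5,6} D(U)={2,4,6}: no change
Constraint 2 (U != V) on D(U)={2,4,6} D(V)={3,5,6}: no change
Constraint 3 (Y + U = V) on D(Y)={2,3,4,5,6} D(U)={2,4,6} D(V)={3,5,6}: Y {2,3,4,5,6}->{2,3,4}; U {2,4,6}->{2,4}; V {3,5,6}->{5,6}
So after constraint 3: D(U)={2,4}, size = 2

Answer: 2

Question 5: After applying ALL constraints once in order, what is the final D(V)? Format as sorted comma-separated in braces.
Answer: {}

Derivation:
Constraint 1 (Y != U) on D(Y)={2,3,4,5,6} D(U)={2,4,6}: no change
Constraint 2 (U != V) on D(U)={2,4,6} D(V)={3,5,6}: no change
Constraint 3 (Y + U = V) on D(Y)={2,3,4,5,6} D(U)={2,4,6} D(V)={3,5,6}: Y {2,3,4,5,6}->{2,3,4}; U {2,4,6}->{2,4}; V {3,5,6}->{5,6}
Constraint 4 (V + Y = U) on D(V)={5,6} D(Y)={2,3,4} D(U)={2,4}: V {5,6}->{}; Y {2,3,4}->{}; U {2,4}->{}
So after all 4 constraints: D(V) = {}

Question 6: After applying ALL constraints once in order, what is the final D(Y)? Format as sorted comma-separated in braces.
Constraint 1 (Y != U) on D(Y)={2,3,4,5,6} D(U)={2,4,6}: no change
Constraint 2 (U != V) on D(U)={2,4,6} D(V)={3,5,6}: no change
Constraint 3 (Y + U = V) on D(Y)={2,3,4,5,6} D(U)={2,4,6} D(V)={3,5,6}: Y {2,3,4,5,6}->{2,3,4}; U {2,4,6}->{2,4}; V {3,5,6}->{5,6}
Constraint 4 (V + Y = U) on D(V)={5,6} D(Y)={2,3,4} D(U)={2,4}: V {5,6}->{}; Y {2,3,4}->{}; U {2,4}->{}
So after all 4 constraints: D(Y) = {}

Answer: {}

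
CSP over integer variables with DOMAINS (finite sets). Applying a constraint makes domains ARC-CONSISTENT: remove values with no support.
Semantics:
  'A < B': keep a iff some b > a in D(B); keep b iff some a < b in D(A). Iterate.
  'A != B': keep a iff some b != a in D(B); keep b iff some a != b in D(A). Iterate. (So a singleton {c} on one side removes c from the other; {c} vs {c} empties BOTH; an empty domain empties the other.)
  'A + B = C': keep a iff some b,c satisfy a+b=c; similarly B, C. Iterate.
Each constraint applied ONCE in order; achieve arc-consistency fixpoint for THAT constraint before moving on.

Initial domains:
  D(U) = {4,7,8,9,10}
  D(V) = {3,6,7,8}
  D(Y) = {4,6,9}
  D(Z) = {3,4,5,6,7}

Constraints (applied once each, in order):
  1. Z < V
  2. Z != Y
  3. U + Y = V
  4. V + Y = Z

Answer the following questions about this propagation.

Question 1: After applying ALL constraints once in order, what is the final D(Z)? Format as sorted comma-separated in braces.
Constraint 1 (Z < V) on D(Z)={3,4,5,6,7} D(V)={3,6,7,8}: V {3,6,7,8}->{6,7,8}
Constraint 2 (Z != Y) on D(Z)={3,4,5,6,7} D(Y)={4,6,9}: no change
Constraint 3 (U + Y = V) on D(U)={4,7,8,9,10} D(Y)={4,6,9} D(V)={6,7,8}: U {4,7,8,9,10}->{4}; Y {4,6,9}->{4}; V {6,7,8}->{8}
Constraint 4 (V + Y = Z) on D(V)={8} D(Y)={4} D(Z)={3,4,5,6,7}: V {8}->{}; Y {4}->{}; Z {3,4,5,6,7}->{}
So after all 4 constraints: D(Z) = {}

Answer: {}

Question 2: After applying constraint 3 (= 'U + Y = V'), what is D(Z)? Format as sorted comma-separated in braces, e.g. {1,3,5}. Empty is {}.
Constraint 1 (Z < V) on D(Z)={3,4,5,6,7} D(V)={3,6,7,8}: V {3,6,7,8}->{6,7,8}
Constraint 2 (Z != Y) on D(Z)={3,4,5,6,7} D(Y)={4,6,9}: no change
Constraint 3 (U + Y = V) on D(U)={4,7,8,9,10} D(Y)={4,6,9} D(V)={6,7,8}: U {4,7,8,9,10}->{4}; Y {4,6,9}->{4}; V {6,7,8}->{8}
So after constraint 3: D(Z) = {3,4,5,6,7}

Answer: {3,4,5,6,7}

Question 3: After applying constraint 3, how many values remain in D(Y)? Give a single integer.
Answer: 1

Derivation:
Constraint 1 (Z < V) on D(Z)={3,4,5,6,7} D(V)={3,6,7,8}: V {3,6,7,8}->{6,7,8}
Constraint 2 (Z != Y) on D(Z)={3,4,5,6,7} D(Y)={4,6,9}: no change
Constraint 3 (U + Y = V) on D(U)={4,7,8,9,10} D(Y)={4,6,9} D(V)={6,7,8}: U {4,7,8,9,10}->{4}; Y {4,6,9}->{4}; V {6,7,8}->{8}
So after constraint 3: D(Y)={4}, size = 1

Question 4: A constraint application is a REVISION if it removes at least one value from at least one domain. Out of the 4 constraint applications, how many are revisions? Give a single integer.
Constraint 1 (Z < V) on D(Z)={3,4,5,6,7} D(V)={3,6,7,8}: V {3,6,7,8}->{6,7,8} => REVISION
Constraint 2 (Z != Y) on D(Z)={3,4,5,6,7} D(Y)={4,6,9}: no change => not a revision
Constraint 3 (U + Y = V) on D(U)={4,7,8,9,10} D(Y)={4,6,9} D(V)={6,7,8}: U {4,7,8,9,10}->{4}; Y {4,6,9}->{4}; V {6,7,8}->{8} => REVISION
Constraint 4 (V + Y = Z) on D(V)={8} D(Y)={4} D(Z)={3,4,5,6,7}: V {8}->{}; Y {4}->{}; Z {3,4,5,6,7}->{} => REVISION
Total revisions = 3

Answer: 3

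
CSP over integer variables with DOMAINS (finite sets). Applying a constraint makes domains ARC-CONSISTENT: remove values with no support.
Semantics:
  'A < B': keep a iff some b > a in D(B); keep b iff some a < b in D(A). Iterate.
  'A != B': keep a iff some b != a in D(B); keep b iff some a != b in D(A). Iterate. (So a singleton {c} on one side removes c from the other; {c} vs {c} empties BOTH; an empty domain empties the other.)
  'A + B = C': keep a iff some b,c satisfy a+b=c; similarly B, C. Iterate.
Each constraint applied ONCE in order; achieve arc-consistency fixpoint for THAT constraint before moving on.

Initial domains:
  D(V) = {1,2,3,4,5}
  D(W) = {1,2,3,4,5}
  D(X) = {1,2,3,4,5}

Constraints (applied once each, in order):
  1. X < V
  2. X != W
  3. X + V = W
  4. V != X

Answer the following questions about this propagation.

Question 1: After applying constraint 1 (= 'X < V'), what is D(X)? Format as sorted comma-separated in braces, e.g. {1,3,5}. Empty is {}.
Constraint 1 (X < V) on D(X)={1,2,3,4,5} D(V)={1,2,3,4,5}: X {1,2,3,4,5}->{1,2,3,4}; V {1,2,3,4,5}->{2,3,4,5}
So after constraint 1: D(X) = {1,2,3,4}

Answer: {1,2,3,4}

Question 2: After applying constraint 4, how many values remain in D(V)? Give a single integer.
Constraint 1 (X < V) on D(X)={1,2,3,4,5} D(V)={1,2,3,4,5}: X {1,2,3,4,5}->{1,2,3,4}; V {1,2,3,4,5}->{2,3,4,5}
Constraint 2 (X != W) on D(X)={1,2,3,4} D(W)={1,2,3,4,5}: no change
Constraint 3 (X + V = W) on D(X)={1,2,3,4} D(V)={2,3,4,5} D(W)={1,2,3,4,5}: X {1,2,3,4}->{1,2,3}; V {2,3,4,5}->{2,3,4}; W {1,2,3,4,5}->{3,4,5}
Constraint 4 (V != X) on D(V)={2,3,4} D(X)={1,2,3}: no change
So after constraint 4: D(V)={2,3,4}, size = 3

Answer: 3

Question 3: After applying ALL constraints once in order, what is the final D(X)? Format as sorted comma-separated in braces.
Constraint 1 (X < V) on D(X)={1,2,3,4,5} D(V)={1,2,3,4,5}: X {1,2,3,4,5}->{1,2,3,4}; V {1,2,3,4,5}->{2,3,4,5}
Constraint 2 (X != W) on D(X)={1,2,3,4} D(W)={1,2,3,4,5}: no change
Constraint 3 (X + V = W) on D(X)={1,2,3,4} D(V)={2,3,4,5} D(W)={1,2,3,4,5}: X {1,2,3,4}->{1,2,3}; V {2,3,4,5}->{2,3,4}; W {1,2,3,4,5}->{3,4,5}
Constraint 4 (V != X) on D(V)={2,3,4} D(X)={1,2,3}: no change
So after all 4 constraints: D(X) = {1,2,3}

Answer: {1,2,3}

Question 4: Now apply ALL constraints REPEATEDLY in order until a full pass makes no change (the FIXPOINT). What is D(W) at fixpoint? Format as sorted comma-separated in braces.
pass 0 (initial): D(W)={1,2,3,4,5}
pass 1: V {1,2,3,4,5}->{2,3,4}; W {1,2,3,4,5}->{3,4,5}; X {1,2,3,4,5}->{1,2,3}
pass 2: no change
Fixpoint after 2 passes: D(W) = {3,4,5}

Answer: {3,4,5}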